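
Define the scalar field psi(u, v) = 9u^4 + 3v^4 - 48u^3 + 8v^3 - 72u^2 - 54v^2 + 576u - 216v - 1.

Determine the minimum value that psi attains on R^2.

psi(u,v) separates as P(u) + Q(v) − 1, so its minimum is min P + min Q − 1.
P'(u) = 36(u - 4)(u - 2)(u + 2) vanishes at u ∈ {-2, 2, 4}; Q'(v) = 12(v - 3)(v + 2)(v + 3) vanishes at v ∈ {-3, -2, 3}.
Local minima of P (where P''>0): P(-2)=-912, P(4)=384. Local minima of Q: Q(-3)=189, Q(3)=-675.
So the global minimum of psi is P(-2) + Q(3) − 1 = -912 − 675 − 1 = -1588, attained at (-2, 3).

-1588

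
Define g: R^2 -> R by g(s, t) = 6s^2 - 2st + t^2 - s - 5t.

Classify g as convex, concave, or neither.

g is quadratic, so its Hessian is the constant matrix H = [[12, -2], [-2, 2]].
det(H) = 20, tr(H) = 14.
det(H) > 0 and tr(H) > 0, so H is positive definite everywhere: convex.

convex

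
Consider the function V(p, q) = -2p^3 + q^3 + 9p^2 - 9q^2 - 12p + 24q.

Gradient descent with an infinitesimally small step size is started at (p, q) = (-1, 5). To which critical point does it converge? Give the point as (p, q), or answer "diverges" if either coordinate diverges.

V is separable, so gradient descent decouples: p follows -∂V/∂p, q follows -∂V/∂q.
∂V/∂p = -6(p - 2)(p - 1); at p=-1 this is -36, so p increases.
∂V/∂q = 3(q - 4)(q - 2); at q=5 this is 9, so q decreases.
p converges to its nearest critical value 1 (a local min of the p-part); q converges to 4. The iterate converges to (1, 4).

(1, 4)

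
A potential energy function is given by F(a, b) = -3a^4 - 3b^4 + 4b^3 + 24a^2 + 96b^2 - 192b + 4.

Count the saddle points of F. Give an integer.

F separates as a function of a plus a function of b, so ∇F=0 decouples.
∂F/∂a = -12a(a - 2)(a + 2) = 0 at a ∈ {-2, 0, 2}; ∂F/∂b = -12(b - 4)(b - 1)(b + 4) = 0 at b ∈ {-4, 1, 4}.
The Hessian is diagonal: diag(F_aa, F_bb). Second derivatives: F_aa(-2)=-96, F_aa(0)=48, F_aa(2)=-96; F_bb(-4)=-480, F_bb(1)=180, F_bb(4)=-288.
Saddle points occur where the two diagonal entries have opposite signs: (-2, 1), (0, -4), (0, 4), (2, 1). Count: 4.

4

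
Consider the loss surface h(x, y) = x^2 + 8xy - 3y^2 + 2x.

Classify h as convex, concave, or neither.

h is quadratic, so its Hessian is the constant matrix H = [[2, 8], [8, -6]].
det(H) = -76, tr(H) = -4.
det(H) < 0, so H is indefinite: neither convex nor concave.

neither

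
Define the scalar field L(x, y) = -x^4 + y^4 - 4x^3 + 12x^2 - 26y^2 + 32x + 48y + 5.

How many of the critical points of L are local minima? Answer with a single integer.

L separates as a function of x plus a function of y, so ∇L=0 decouples.
∂L/∂x = -4(x - 2)(x + 1)(x + 4) = 0 at x ∈ {-4, -1, 2}; ∂L/∂y = 4(y - 3)(y - 1)(y + 4) = 0 at y ∈ {-4, 1, 3}.
The Hessian is diagonal: diag(L_xx, L_yy). Second derivatives: L_xx(-4)=-72, L_xx(-1)=36, L_xx(2)=-72; L_yy(-4)=140, L_yy(1)=-40, L_yy(3)=56.
Local minima occur where both diagonal entries positive: (-1, -4), (-1, 3). Count: 2.

2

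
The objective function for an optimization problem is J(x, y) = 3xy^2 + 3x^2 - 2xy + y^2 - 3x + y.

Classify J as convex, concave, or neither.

neither

The term 3xy^2 is cubic, so the Hessian is not constant.
∂²J/∂y² = 6x + 2, which takes both signs as x varies (negative for sufficiently negative x). A diagonal entry of the Hessian changing sign means the Hessian is neither positive- nor negative-semidefinite on all of R^2.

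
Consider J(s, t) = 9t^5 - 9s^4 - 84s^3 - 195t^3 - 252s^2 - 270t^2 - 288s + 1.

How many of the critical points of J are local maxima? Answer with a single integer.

J separates as a function of s plus a function of t, so ∇J=0 decouples.
∂J/∂s = -36(s + 1)(s + 2)(s + 4) = 0 at s ∈ {-4, -2, -1}; ∂J/∂t = 45t(t - 4)(t + 1)(t + 3) = 0 at t ∈ {-3, -1, 0, 4}.
The Hessian is diagonal: diag(J_ss, J_tt). Second derivatives: J_ss(-4)=-216, J_ss(-2)=72, J_ss(-1)=-108; J_tt(-3)=-1890, J_tt(-1)=450, J_tt(0)=-540, J_tt(4)=6300.
Local maxima occur where both diagonal entries negative: (-4, -3), (-4, 0), (-1, -3), (-1, 0). Count: 4.

4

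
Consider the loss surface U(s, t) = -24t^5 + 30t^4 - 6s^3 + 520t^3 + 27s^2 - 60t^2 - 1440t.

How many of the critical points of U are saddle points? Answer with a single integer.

U separates as a function of s plus a function of t, so ∇U=0 decouples.
∂U/∂s = -18s(s - 3) = 0 at s ∈ {0, 3}; ∂U/∂t = -120(t - 4)(t - 1)(t + 1)(t + 3) = 0 at t ∈ {-3, -1, 1, 4}.
The Hessian is diagonal: diag(U_ss, U_tt). Second derivatives: U_ss(0)=54, U_ss(3)=-54; U_tt(-3)=6720, U_tt(-1)=-2400, U_tt(1)=2880, U_tt(4)=-12600.
Saddle points occur where the two diagonal entries have opposite signs: (0, -1), (0, 4), (3, -3), (3, 1). Count: 4.

4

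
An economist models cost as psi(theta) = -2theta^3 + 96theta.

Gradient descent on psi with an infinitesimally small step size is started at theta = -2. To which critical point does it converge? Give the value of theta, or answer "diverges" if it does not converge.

psi'(theta) = -6(theta - 4)(theta + 4), so psi'(-2) = 72.
Gradient descent moves in the -psi' direction, i.e. theta is decreasing.
The nearest critical point in that direction is theta = -4, where psi'' = 48 > 0 (a local minimum). The iterate converges there.

-4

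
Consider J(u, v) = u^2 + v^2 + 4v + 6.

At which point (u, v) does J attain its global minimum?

J(u,v) separates as P(u) + Q(v) + 6, so its minimum is min P + min Q + 6.
P'(u) = 2u vanishes at u ∈ {0}; Q'(v) = 2v + 4 vanishes at v ∈ {-2}.
Local minima of P (where P''>0): P(0)=0. Local minima of Q: Q(-2)=-4.
So the global minimum of J is P(0) + Q(-2) + 6 = 0 − 4 + 6 = 2, attained at (0, -2).

(0, -2)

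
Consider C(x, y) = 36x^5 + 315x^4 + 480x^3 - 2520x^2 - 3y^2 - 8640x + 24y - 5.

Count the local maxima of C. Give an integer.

C separates as a function of x plus a function of y, so ∇C=0 decouples.
∂C/∂x = 180(x - 2)(x + 2)(x + 3)(x + 4) = 0 at x ∈ {-4, -3, -2, 2}; ∂C/∂y = -6(y - 4) = 0 at y ∈ {4}.
The Hessian is diagonal: diag(C_xx, C_yy). Second derivatives: C_xx(-4)=-2160, C_xx(-3)=900, C_xx(-2)=-1440, C_xx(2)=21600; C_yy(4)=-6.
Local maxima occur where both diagonal entries negative: (-4, 4), (-2, 4). Count: 2.

2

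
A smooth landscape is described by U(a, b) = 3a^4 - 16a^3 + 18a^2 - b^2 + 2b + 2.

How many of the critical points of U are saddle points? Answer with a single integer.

2

U separates as a function of a plus a function of b, so ∇U=0 decouples.
∂U/∂a = 12a(a - 3)(a - 1) = 0 at a ∈ {0, 1, 3}; ∂U/∂b = -2(b - 1) = 0 at b ∈ {1}.
The Hessian is diagonal: diag(U_aa, U_bb). Second derivatives: U_aa(0)=36, U_aa(1)=-24, U_aa(3)=72; U_bb(1)=-2.
Saddle points occur where the two diagonal entries have opposite signs: (0, 1), (3, 1). Count: 2.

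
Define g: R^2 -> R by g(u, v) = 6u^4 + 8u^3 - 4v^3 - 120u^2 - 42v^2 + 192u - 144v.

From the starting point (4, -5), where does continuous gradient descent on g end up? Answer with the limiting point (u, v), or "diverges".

g is separable, so gradient descent decouples: u follows -∂g/∂u, v follows -∂g/∂v.
∂g/∂u = 24(u - 2)(u - 1)(u + 4); at u=4 this is 1152, so u decreases.
∂g/∂v = -12(v + 3)(v + 4); at v=-5 this is -24, so v increases.
u converges to its nearest critical value 2 (a local min of the u-part); v converges to -4. The iterate converges to (2, -4).

(2, -4)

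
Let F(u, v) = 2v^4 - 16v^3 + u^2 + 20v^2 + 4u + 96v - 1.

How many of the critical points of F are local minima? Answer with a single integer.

2

F separates as a function of u plus a function of v, so ∇F=0 decouples.
∂F/∂u = 2(u + 2) = 0 at u ∈ {-2}; ∂F/∂v = 8(v - 4)(v - 3)(v + 1) = 0 at v ∈ {-1, 3, 4}.
The Hessian is diagonal: diag(F_uu, F_vv). Second derivatives: F_uu(-2)=2; F_vv(-1)=160, F_vv(3)=-32, F_vv(4)=40.
Local minima occur where both diagonal entries positive: (-2, -1), (-2, 4). Count: 2.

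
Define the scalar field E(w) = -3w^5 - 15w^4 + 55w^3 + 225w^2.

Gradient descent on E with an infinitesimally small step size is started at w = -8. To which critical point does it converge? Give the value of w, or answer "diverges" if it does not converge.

E'(w) = -15w(w - 3)(w + 2)(w + 5), so E'(-8) = -23760.
Gradient descent moves in the -E' direction, i.e. w is increasing.
The nearest critical point in that direction is w = -5, where E'' = 1800 > 0 (a local minimum). The iterate converges there.

-5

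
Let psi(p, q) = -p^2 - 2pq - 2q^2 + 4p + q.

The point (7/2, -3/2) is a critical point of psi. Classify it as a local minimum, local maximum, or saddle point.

local maximum

The Hessian of psi is constant: H = [[-2, -2], [-2, -4]].
det(H) = (-2)·(-4) − (-2)² = 4.
det(H) > 0 and tr(H) = -6 < 0, so H is negative definite and the point is a local maximum.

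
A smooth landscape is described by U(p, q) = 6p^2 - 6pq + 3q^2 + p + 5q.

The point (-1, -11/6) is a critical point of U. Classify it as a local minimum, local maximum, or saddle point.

The Hessian of U is constant: H = [[12, -6], [-6, 6]].
det(H) = 12·6 − (-6)² = 36.
det(H) > 0 and tr(H) = 18 > 0, so H is positive definite and the point is a local minimum.

local minimum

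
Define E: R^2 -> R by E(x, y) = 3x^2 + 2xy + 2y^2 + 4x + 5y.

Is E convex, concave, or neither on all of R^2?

E is quadratic, so its Hessian is the constant matrix H = [[6, 2], [2, 4]].
det(H) = 20, tr(H) = 10.
det(H) > 0 and tr(H) > 0, so H is positive definite everywhere: convex.

convex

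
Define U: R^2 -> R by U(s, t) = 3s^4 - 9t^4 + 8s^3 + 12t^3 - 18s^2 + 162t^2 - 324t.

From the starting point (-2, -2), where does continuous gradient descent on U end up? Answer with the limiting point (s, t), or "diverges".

U is separable, so gradient descent decouples: s follows -∂U/∂s, t follows -∂U/∂t.
∂U/∂s = 12s(s - 1)(s + 3); at s=-2 this is 72, so s decreases.
∂U/∂t = -36(t - 3)(t - 1)(t + 3); at t=-2 this is -540, so t increases.
s converges to its nearest critical value -3 (a local min of the s-part); t converges to 1. The iterate converges to (-3, 1).

(-3, 1)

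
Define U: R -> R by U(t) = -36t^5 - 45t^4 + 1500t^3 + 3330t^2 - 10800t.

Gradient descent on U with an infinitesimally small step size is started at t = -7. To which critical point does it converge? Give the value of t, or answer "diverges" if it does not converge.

-4

U'(t) = -180(t - 5)(t - 1)(t + 3)(t + 4), so U'(-7) = -207360.
Gradient descent moves in the -U' direction, i.e. t is increasing.
The nearest critical point in that direction is t = -4, where U'' = 8100 > 0 (a local minimum). The iterate converges there.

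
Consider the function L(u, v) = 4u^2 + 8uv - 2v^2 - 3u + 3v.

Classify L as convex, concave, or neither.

neither

L is quadratic, so its Hessian is the constant matrix H = [[8, 8], [8, -4]].
det(H) = -96, tr(H) = 4.
det(H) < 0, so H is indefinite: neither convex nor concave.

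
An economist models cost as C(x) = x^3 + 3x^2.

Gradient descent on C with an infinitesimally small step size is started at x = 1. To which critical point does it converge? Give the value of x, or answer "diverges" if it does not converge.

0

C'(x) = 3x(x + 2), so C'(1) = 9.
Gradient descent moves in the -C' direction, i.e. x is decreasing.
The nearest critical point in that direction is x = 0, where C'' = 6 > 0 (a local minimum). The iterate converges there.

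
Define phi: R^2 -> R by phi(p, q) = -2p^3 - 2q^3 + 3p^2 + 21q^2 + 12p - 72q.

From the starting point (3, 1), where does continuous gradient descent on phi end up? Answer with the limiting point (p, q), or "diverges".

diverges

phi is separable, so gradient descent decouples: p follows -∂phi/∂p, q follows -∂phi/∂q.
∂phi/∂p = -6(p - 2)(p + 1); at p=3 this is -24, so p increases.
∂phi/∂q = -6(q - 4)(q - 3); at q=1 this is -36, so q increases.
The p-coordinate has no critical point in that direction and runs off to infinity.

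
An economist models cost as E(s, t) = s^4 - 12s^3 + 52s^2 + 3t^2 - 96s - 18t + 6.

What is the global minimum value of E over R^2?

E(s,t) separates as P(s) + Q(t) + 6, so its minimum is min P + min Q + 6.
P'(s) = 4(s - 4)(s - 3)(s - 2) vanishes at s ∈ {2, 3, 4}; Q'(t) = 6(t - 3) vanishes at t ∈ {3}.
Local minima of P (where P''>0): P(2)=-64, P(4)=-64. Local minima of Q: Q(3)=-27.
So the global minimum of E is P(2) + Q(3) + 6 = -64 − 27 + 6 = -85, attained at (2, 3).

-85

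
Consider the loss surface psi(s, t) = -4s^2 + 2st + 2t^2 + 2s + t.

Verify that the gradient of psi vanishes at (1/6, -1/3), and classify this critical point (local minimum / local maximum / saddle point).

∇psi = (-8s + 2t + 2, 2s + 4t + 1); substituting (1/6, -1/3) gives ∇psi = (0, 0), so (1/6, -1/3) is indeed a critical point.
The Hessian of psi is constant: H = [[-8, 2], [2, 4]].
det(H) = (-8)·4 − 2² = -36.
Since det(H) < 0, H is indefinite and the critical point is a saddle point.

saddle point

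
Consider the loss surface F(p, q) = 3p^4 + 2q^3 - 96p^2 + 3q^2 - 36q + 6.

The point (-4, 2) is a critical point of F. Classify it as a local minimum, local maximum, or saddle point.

local minimum

The mixed partial ∂²F/∂p∂q is 0, so the Hessian at any point is diag(F_pp, F_qq) = diag(12(3p^2 - 16), 6(2q + 1)).
At (-4, 2): H = diag(384, 30).
Both eigenvalues are positive, so H is positive definite: a local minimum.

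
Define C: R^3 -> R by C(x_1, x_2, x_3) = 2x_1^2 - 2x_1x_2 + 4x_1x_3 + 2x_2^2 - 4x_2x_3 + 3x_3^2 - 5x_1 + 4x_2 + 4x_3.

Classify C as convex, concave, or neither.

convex

C is quadratic, so its Hessian is the constant matrix H = [[4, -2, 4], [-2, 4, -4], [4, -4, 6]].
Leading principal minors: 4, 12, 8.
All positive ⇒ H ≻ 0 ⇒ convex.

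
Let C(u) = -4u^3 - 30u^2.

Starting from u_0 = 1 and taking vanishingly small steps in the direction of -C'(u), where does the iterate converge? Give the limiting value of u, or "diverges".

C'(u) = -12u(u + 5), so C'(1) = -72.
Gradient descent moves in the -C' direction, i.e. u is increasing.
There is no critical point above u=1, and C' keeps the same sign, so the iterate runs off to +∞.

diverges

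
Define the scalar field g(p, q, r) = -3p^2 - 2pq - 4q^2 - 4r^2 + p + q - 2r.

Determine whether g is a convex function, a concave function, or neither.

concave

g is quadratic, so its Hessian is the constant matrix H = [[-6, -2, 0], [-2, -8, 0], [0, 0, -8]].
Leading principal minors: -6, 44, -352.
Signs alternate −, +, − ⇒ H ≺ 0 ⇒ concave.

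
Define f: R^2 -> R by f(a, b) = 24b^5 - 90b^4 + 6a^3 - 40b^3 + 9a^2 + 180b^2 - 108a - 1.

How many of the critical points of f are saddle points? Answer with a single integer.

f separates as a function of a plus a function of b, so ∇f=0 decouples.
∂f/∂a = 18(a - 2)(a + 3) = 0 at a ∈ {-3, 2}; ∂f/∂b = 120b(b - 3)(b - 1)(b + 1) = 0 at b ∈ {-1, 0, 1, 3}.
The Hessian is diagonal: diag(f_aa, f_bb). Second derivatives: f_aa(-3)=-90, f_aa(2)=90; f_bb(-1)=-960, f_bb(0)=360, f_bb(1)=-480, f_bb(3)=2880.
Saddle points occur where the two diagonal entries have opposite signs: (-3, 0), (-3, 3), (2, -1), (2, 1). Count: 4.

4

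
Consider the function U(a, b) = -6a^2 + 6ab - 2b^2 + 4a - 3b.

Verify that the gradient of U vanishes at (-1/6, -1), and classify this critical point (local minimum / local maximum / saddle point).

∇U = (-12a + 6b + 4, 6a - 4b - 3); substituting (-1/6, -1) gives ∇U = (0, 0), so (-1/6, -1) is indeed a critical point.
The Hessian of U is constant: H = [[-12, 6], [6, -4]].
det(H) = (-12)·(-4) − 6² = 12.
det(H) > 0 and tr(H) = -16 < 0, so H is negative definite and the point is a local maximum.

local maximum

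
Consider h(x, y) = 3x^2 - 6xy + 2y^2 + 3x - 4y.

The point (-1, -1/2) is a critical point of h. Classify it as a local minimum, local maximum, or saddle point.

saddle point

The Hessian of h is constant: H = [[6, -6], [-6, 4]].
det(H) = 6·4 − (-6)² = -12.
Since det(H) < 0, H is indefinite and the critical point is a saddle point.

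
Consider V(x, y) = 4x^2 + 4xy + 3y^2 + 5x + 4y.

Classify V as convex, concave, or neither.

convex

V is quadratic, so its Hessian is the constant matrix H = [[8, 4], [4, 6]].
det(H) = 32, tr(H) = 14.
det(H) > 0 and tr(H) > 0, so H is positive definite everywhere: convex.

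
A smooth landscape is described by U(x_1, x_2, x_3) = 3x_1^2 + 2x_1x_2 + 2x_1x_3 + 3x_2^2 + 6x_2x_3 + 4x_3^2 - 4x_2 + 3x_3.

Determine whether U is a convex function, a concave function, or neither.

convex

U is quadratic, so its Hessian is the constant matrix H = [[6, 2, 2], [2, 6, 6], [2, 6, 8]].
Leading principal minors: 6, 32, 64.
All positive ⇒ H ≻ 0 ⇒ convex.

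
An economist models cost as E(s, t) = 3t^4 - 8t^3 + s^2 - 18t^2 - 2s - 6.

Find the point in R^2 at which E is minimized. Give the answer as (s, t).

E(s,t) separates as P(s) + Q(t) − 6, so its minimum is min P + min Q − 6.
P'(s) = 2s - 2 vanishes at s ∈ {1}; Q'(t) = 12t(t - 3)(t + 1) vanishes at t ∈ {-1, 0, 3}.
Local minima of P (where P''>0): P(1)=-1. Local minima of Q: Q(-1)=-7, Q(3)=-135.
So the global minimum of E is P(1) + Q(3) − 6 = -1 − 135 − 6 = -142, attained at (1, 3).

(1, 3)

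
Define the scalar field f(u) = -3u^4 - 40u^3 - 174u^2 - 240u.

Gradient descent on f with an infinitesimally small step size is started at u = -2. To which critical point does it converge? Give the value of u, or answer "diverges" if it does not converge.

f'(u) = -12(u + 1)(u + 4)(u + 5), so f'(-2) = 72.
Gradient descent moves in the -f' direction, i.e. u is decreasing.
The nearest critical point in that direction is u = -4, where f'' = 36 > 0 (a local minimum). The iterate converges there.

-4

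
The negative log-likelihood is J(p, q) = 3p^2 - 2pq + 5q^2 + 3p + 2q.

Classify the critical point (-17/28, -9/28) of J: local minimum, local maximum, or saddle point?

local minimum

The Hessian of J is constant: H = [[6, -2], [-2, 10]].
det(H) = 6·10 − (-2)² = 56.
det(H) > 0 and tr(H) = 16 > 0, so H is positive definite and the point is a local minimum.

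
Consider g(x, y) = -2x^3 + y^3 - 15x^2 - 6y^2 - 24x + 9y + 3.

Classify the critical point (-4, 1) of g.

The mixed partial ∂²g/∂x∂y is 0, so the Hessian at any point is diag(g_xx, g_yy) = diag(-6(2x + 5), 6(y - 2)).
At (-4, 1): H = diag(18, -6).
The eigenvalues have opposite signs, so H is indefinite: a saddle point.

saddle point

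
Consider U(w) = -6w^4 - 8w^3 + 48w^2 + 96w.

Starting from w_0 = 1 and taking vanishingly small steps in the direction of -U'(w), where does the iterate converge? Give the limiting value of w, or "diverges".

U'(w) = -24(w - 2)(w + 1)(w + 2), so U'(1) = 144.
Gradient descent moves in the -U' direction, i.e. w is decreasing.
The nearest critical point in that direction is w = -1, where U'' = 72 > 0 (a local minimum). The iterate converges there.

-1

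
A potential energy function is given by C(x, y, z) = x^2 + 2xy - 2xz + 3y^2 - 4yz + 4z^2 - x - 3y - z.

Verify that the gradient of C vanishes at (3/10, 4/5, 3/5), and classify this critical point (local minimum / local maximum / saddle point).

local minimum

∇C = (2x + 2y - 2z - 1, 2x + 6y - 4z - 3, -2x - 4y + 8z - 1); substituting (3/10, 4/5, 3/5) gives ∇C = (0, 0, 0), so (3/10, 4/5, 3/5) is indeed a critical point.
The Hessian is constant: H = [[2, 2, -2], [2, 6, -4], [-2, -4, 8]].
Leading principal minors: Δ₁ = 2, Δ₂ = 8, Δ₃ = 40.
All leading minors are positive, so H is positive definite: a local minimum.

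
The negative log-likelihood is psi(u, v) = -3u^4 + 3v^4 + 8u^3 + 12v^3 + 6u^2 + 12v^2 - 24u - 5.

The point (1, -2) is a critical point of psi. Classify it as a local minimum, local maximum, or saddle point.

local minimum

The mixed partial ∂²psi/∂u∂v is 0, so the Hessian at any point is diag(psi_uu, psi_vv) = diag(12(-3u^2 + 4u + 1), 12(3v^2 + 6v + 2)).
At (1, -2): H = diag(24, 24).
Both eigenvalues are positive, so H is positive definite: a local minimum.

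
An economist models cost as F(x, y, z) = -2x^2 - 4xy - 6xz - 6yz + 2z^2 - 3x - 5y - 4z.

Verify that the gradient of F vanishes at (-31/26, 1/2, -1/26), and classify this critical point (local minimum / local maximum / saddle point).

saddle point

∇F = (-4x - 4y - 6z - 3, -4x - 6z - 5, -6x - 6y + 4z - 4); substituting (-31/26, 1/2, -1/26) gives ∇F = (0, 0, 0), so (-31/26, 1/2, -1/26) is indeed a critical point.
The Hessian is constant: H = [[-4, -4, -6], [-4, 0, -6], [-6, -6, 4]].
Leading principal minors: Δ₁ = -4, Δ₂ = -16, Δ₃ = -208.
The minors fit neither the all-positive nor the alternating-sign pattern, so H is indefinite: a saddle point.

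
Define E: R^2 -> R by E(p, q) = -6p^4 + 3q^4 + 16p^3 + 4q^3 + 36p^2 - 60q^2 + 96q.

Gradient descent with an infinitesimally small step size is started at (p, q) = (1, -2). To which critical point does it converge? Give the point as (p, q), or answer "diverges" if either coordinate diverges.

E is separable, so gradient descent decouples: p follows -∂E/∂p, q follows -∂E/∂q.
∂E/∂p = -24p(p - 3)(p + 1); at p=1 this is 96, so p decreases.
∂E/∂q = 12(q - 2)(q - 1)(q + 4); at q=-2 this is 288, so q decreases.
p converges to its nearest critical value 0 (a local min of the p-part); q converges to -4. The iterate converges to (0, -4).

(0, -4)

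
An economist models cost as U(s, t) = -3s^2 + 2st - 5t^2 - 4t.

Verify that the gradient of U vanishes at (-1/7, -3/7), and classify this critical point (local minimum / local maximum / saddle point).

local maximum

∇U = (-6s + 2t, 2s - 10t - 4); substituting (-1/7, -3/7) gives ∇U = (0, 0), so (-1/7, -3/7) is indeed a critical point.
The Hessian of U is constant: H = [[-6, 2], [2, -10]].
det(H) = (-6)·(-10) − 2² = 56.
det(H) > 0 and tr(H) = -16 < 0, so H is negative definite and the point is a local maximum.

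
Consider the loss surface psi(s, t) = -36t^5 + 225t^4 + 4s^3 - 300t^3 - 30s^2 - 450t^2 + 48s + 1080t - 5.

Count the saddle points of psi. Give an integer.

psi separates as a function of s plus a function of t, so ∇psi=0 decouples.
∂psi/∂s = 12(s - 4)(s - 1) = 0 at s ∈ {1, 4}; ∂psi/∂t = -180(t - 3)(t - 2)(t - 1)(t + 1) = 0 at t ∈ {-1, 1, 2, 3}.
The Hessian is diagonal: diag(psi_ss, psi_tt). Second derivatives: psi_ss(1)=-36, psi_ss(4)=36; psi_tt(-1)=4320, psi_tt(1)=-720, psi_tt(2)=540, psi_tt(3)=-1440.
Saddle points occur where the two diagonal entries have opposite signs: (1, -1), (1, 2), (4, 1), (4, 3). Count: 4.

4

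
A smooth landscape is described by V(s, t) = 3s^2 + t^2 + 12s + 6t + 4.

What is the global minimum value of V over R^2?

V(s,t) separates as P(s) + Q(t) + 4, so its minimum is min P + min Q + 4.
P'(s) = 6s + 12 vanishes at s ∈ {-2}; Q'(t) = 2(t + 3) vanishes at t ∈ {-3}.
Local minima of P (where P''>0): P(-2)=-12. Local minima of Q: Q(-3)=-9.
So the global minimum of V is P(-2) + Q(-3) + 4 = -12 − 9 + 4 = -17, attained at (-2, -3).

-17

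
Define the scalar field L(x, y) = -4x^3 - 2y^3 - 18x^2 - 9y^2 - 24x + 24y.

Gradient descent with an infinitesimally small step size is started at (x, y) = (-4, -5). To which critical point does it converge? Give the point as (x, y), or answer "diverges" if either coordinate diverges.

L is separable, so gradient descent decouples: x follows -∂L/∂x, y follows -∂L/∂y.
∂L/∂x = -12(x + 1)(x + 2); at x=-4 this is -72, so x increases.
∂L/∂y = -6(y - 1)(y + 4); at y=-5 this is -36, so y increases.
x converges to its nearest critical value -2 (a local min of the x-part); y converges to -4. The iterate converges to (-2, -4).

(-2, -4)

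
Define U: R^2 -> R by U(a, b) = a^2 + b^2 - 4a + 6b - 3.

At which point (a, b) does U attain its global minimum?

(2, -3)

U(a,b) separates as P(a) + Q(b) − 3, so its minimum is min P + min Q − 3.
P'(a) = 2a - 4 vanishes at a ∈ {2}; Q'(b) = 2b + 6 vanishes at b ∈ {-3}.
Local minima of P (where P''>0): P(2)=-4. Local minima of Q: Q(-3)=-9.
So the global minimum of U is P(2) + Q(-3) − 3 = -4 − 9 − 3 = -16, attained at (2, -3).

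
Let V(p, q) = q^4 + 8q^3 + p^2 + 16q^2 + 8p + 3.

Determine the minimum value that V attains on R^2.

V(p,q) separates as A(p) + B(q) + 3, so its minimum is min A + min B + 3.
A'(p) = 2p + 8 vanishes at p ∈ {-4}; B'(q) = 4q(q + 2)(q + 4) vanishes at q ∈ {-4, -2, 0}.
Local minima of A (where A''>0): A(-4)=-16. Local minima of B: B(-4)=0, B(0)=0.
So the global minimum of V is A(-4) + B(-4) + 3 = -16 + 0 + 3 = -13, attained at (-4, -4).

-13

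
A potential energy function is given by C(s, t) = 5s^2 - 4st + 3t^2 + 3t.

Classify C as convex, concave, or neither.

C is quadratic, so its Hessian is the constant matrix H = [[10, -4], [-4, 6]].
det(H) = 44, tr(H) = 16.
det(H) > 0 and tr(H) > 0, so H is positive definite everywhere: convex.

convex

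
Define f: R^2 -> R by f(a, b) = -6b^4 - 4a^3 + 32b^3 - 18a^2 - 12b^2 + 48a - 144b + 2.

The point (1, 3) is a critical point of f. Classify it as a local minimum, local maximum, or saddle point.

local maximum

The mixed partial ∂²f/∂a∂b is 0, so the Hessian at any point is diag(f_aa, f_bb) = diag(-12(2a + 3), 24(-3b^2 + 8b - 1)).
At (1, 3): H = diag(-60, -96).
Both eigenvalues are negative, so H is negative definite: a local maximum.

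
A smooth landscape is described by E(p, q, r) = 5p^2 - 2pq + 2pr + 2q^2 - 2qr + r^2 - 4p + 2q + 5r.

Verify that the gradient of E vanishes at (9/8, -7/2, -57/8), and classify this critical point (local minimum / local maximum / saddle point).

∇E = (10p - 2q + 2r - 4, -2p + 4q - 2r + 2, 2p - 2q + 2r + 5); substituting (9/8, -7/2, -57/8) gives ∇E = (0, 0, 0), so (9/8, -7/2, -57/8) is indeed a critical point.
The Hessian is constant: H = [[10, -2, 2], [-2, 4, -2], [2, -2, 2]].
Leading principal minors: Δ₁ = 10, Δ₂ = 36, Δ₃ = 32.
All leading minors are positive, so H is positive definite: a local minimum.

local minimum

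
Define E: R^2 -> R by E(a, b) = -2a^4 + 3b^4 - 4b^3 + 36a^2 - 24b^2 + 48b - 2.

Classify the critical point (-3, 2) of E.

The mixed partial ∂²E/∂a∂b is 0, so the Hessian at any point is diag(E_aa, E_bb) = diag(24(-a^2 + 3), 12(3b^2 - 2b - 4)).
At (-3, 2): H = diag(-144, 48).
The eigenvalues have opposite signs, so H is indefinite: a saddle point.

saddle point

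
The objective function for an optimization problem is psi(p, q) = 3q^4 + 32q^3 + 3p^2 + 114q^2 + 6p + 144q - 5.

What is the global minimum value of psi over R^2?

psi(p,q) separates as A(p) + B(q) − 5, so its minimum is min A + min B − 5.
A'(p) = 6p + 6 vanishes at p ∈ {-1}; B'(q) = 12(q + 1)(q + 3)(q + 4) vanishes at q ∈ {-4, -3, -1}.
Local minima of A (where A''>0): A(-1)=-3. Local minima of B: B(-4)=-32, B(-1)=-59.
So the global minimum of psi is A(-1) + B(-1) − 5 = -3 − 59 − 5 = -67, attained at (-1, -1).

-67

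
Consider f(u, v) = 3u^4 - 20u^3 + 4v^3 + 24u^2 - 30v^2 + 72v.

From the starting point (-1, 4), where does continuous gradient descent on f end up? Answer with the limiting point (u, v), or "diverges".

f is separable, so gradient descent decouples: u follows -∂f/∂u, v follows -∂f/∂v.
∂f/∂u = 12u(u - 4)(u - 1); at u=-1 this is -120, so u increases.
∂f/∂v = 12(v - 3)(v - 2); at v=4 this is 24, so v decreases.
u converges to its nearest critical value 0 (a local min of the u-part); v converges to 3. The iterate converges to (0, 3).

(0, 3)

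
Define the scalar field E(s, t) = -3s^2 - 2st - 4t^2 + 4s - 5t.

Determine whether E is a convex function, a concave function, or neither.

concave

E is quadratic, so its Hessian is the constant matrix H = [[-6, -2], [-2, -8]].
det(H) = 44, tr(H) = -14.
det(H) > 0 and tr(H) < 0, so H is negative definite everywhere: concave.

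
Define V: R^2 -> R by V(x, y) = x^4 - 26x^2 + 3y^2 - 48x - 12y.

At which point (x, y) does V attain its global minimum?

(4, 2)

V(x,y) separates as P(x) + Q(y), so its minimum is min P + min Q.
P'(x) = 4(x - 4)(x + 1)(x + 3) vanishes at x ∈ {-3, -1, 4}; Q'(y) = 6y - 12 vanishes at y ∈ {2}.
Local minima of P (where P''>0): P(-3)=-9, P(4)=-352. Local minima of Q: Q(2)=-12.
So the global minimum of V is P(4) + Q(2) = -352 − 12 = -364, attained at (4, 2).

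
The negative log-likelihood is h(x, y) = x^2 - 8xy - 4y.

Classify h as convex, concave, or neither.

h is quadratic, so its Hessian is the constant matrix H = [[2, -8], [-8, 0]].
det(H) = -64, tr(H) = 2.
det(H) < 0, so H is indefinite: neither convex nor concave.

neither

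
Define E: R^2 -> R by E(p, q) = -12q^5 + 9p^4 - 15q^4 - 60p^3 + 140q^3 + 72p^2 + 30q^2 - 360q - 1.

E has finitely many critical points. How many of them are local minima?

4

E separates as a function of p plus a function of q, so ∇E=0 decouples.
∂E/∂p = 36p(p - 4)(p - 1) = 0 at p ∈ {0, 1, 4}; ∂E/∂q = -60(q - 2)(q - 1)(q + 1)(q + 3) = 0 at q ∈ {-3, -1, 1, 2}.
The Hessian is diagonal: diag(E_pp, E_qq). Second derivatives: E_pp(0)=144, E_pp(1)=-108, E_pp(4)=432; E_qq(-3)=2400, E_qq(-1)=-720, E_qq(1)=480, E_qq(2)=-900.
Local minima occur where both diagonal entries positive: (0, -3), (0, 1), (4, -3), (4, 1). Count: 4.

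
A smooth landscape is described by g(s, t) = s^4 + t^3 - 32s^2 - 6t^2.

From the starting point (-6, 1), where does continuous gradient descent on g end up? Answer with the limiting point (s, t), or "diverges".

(-4, 4)

g is separable, so gradient descent decouples: s follows -∂g/∂s, t follows -∂g/∂t.
∂g/∂s = 4s(s - 4)(s + 4); at s=-6 this is -480, so s increases.
∂g/∂t = 3t(t - 4); at t=1 this is -9, so t increases.
s converges to its nearest critical value -4 (a local min of the s-part); t converges to 4. The iterate converges to (-4, 4).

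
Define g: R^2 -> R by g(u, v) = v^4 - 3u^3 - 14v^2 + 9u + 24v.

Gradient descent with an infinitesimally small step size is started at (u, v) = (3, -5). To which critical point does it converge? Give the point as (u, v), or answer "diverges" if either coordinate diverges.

diverges

g is separable, so gradient descent decouples: u follows -∂g/∂u, v follows -∂g/∂v.
∂g/∂u = -9(u - 1)(u + 1); at u=3 this is -72, so u increases.
∂g/∂v = 4(v - 2)(v - 1)(v + 3); at v=-5 this is -336, so v increases.
The u-coordinate has no critical point in that direction and runs off to infinity.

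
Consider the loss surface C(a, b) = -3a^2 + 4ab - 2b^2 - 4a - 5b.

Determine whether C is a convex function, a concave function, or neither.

concave

C is quadratic, so its Hessian is the constant matrix H = [[-6, 4], [4, -4]].
det(H) = 8, tr(H) = -10.
det(H) > 0 and tr(H) < 0, so H is negative definite everywhere: concave.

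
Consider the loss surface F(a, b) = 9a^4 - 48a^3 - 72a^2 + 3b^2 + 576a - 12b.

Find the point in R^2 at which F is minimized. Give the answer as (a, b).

F(a,b) separates as P(a) + Q(b), so its minimum is min P + min Q.
P'(a) = 36(a - 4)(a - 2)(a + 2) vanishes at a ∈ {-2, 2, 4}; Q'(b) = 6b - 12 vanishes at b ∈ {2}.
Local minima of P (where P''>0): P(-2)=-912, P(4)=384. Local minima of Q: Q(2)=-12.
So the global minimum of F is P(-2) + Q(2) = -912 − 12 = -924, attained at (-2, 2).

(-2, 2)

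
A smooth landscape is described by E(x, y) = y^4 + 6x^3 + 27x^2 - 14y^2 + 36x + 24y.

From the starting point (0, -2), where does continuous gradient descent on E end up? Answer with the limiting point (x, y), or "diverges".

E is separable, so gradient descent decouples: x follows -∂E/∂x, y follows -∂E/∂y.
∂E/∂x = 18(x + 1)(x + 2); at x=0 this is 36, so x decreases.
∂E/∂y = 4(y - 2)(y - 1)(y + 3); at y=-2 this is 48, so y decreases.
x converges to its nearest critical value -1 (a local min of the x-part); y converges to -3. The iterate converges to (-1, -3).

(-1, -3)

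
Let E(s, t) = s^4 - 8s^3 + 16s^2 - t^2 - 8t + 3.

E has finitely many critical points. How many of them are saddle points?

E separates as a function of s plus a function of t, so ∇E=0 decouples.
∂E/∂s = 4s(s - 4)(s - 2) = 0 at s ∈ {0, 2, 4}; ∂E/∂t = -2(t + 4) = 0 at t ∈ {-4}.
The Hessian is diagonal: diag(E_ss, E_tt). Second derivatives: E_ss(0)=32, E_ss(2)=-16, E_ss(4)=32; E_tt(-4)=-2.
Saddle points occur where the two diagonal entries have opposite signs: (0, -4), (4, -4). Count: 2.

2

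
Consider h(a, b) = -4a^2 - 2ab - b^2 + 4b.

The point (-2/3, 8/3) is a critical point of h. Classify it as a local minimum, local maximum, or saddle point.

local maximum

The Hessian of h is constant: H = [[-8, -2], [-2, -2]].
det(H) = (-8)·(-2) − (-2)² = 12.
det(H) > 0 and tr(H) = -10 < 0, so H is negative definite and the point is a local maximum.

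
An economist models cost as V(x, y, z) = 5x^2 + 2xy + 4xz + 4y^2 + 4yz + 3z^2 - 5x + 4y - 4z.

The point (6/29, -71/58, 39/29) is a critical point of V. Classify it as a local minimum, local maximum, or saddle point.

The Hessian is constant: H = [[10, 2, 4], [2, 8, 4], [4, 4, 6]].
Leading principal minors: Δ₁ = 10, Δ₂ = 76, Δ₃ = 232.
All leading minors are positive, so H is positive definite: a local minimum.

local minimum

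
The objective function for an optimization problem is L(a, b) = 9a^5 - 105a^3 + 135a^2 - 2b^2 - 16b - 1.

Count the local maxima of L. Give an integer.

2

L separates as a function of a plus a function of b, so ∇L=0 decouples.
∂L/∂a = 45a(a - 2)(a - 1)(a + 3) = 0 at a ∈ {-3, 0, 1, 2}; ∂L/∂b = -4(b + 4) = 0 at b ∈ {-4}.
The Hessian is diagonal: diag(L_aa, L_bb). Second derivatives: L_aa(-3)=-2700, L_aa(0)=270, L_aa(1)=-180, L_aa(2)=450; L_bb(-4)=-4.
Local maxima occur where both diagonal entries negative: (-3, -4), (1, -4). Count: 2.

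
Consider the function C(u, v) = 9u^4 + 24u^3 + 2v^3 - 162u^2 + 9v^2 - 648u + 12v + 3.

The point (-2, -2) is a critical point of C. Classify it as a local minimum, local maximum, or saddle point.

local maximum

The mixed partial ∂²C/∂u∂v is 0, so the Hessian at any point is diag(C_uu, C_vv) = diag(36(3u^2 + 4u - 9), 6(2v + 3)).
At (-2, -2): H = diag(-180, -6).
Both eigenvalues are negative, so H is negative definite: a local maximum.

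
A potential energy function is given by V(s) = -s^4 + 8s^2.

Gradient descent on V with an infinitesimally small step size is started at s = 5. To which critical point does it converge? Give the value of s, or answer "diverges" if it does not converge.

diverges

V'(s) = -4s(s - 2)(s + 2), so V'(5) = -420.
Gradient descent moves in the -V' direction, i.e. s is increasing.
There is no critical point above s=5, and V' keeps the same sign, so the iterate runs off to +∞.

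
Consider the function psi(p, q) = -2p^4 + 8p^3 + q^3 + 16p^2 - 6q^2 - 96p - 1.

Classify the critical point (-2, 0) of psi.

The mixed partial ∂²psi/∂p∂q is 0, so the Hessian at any point is diag(psi_pp, psi_qq) = diag(8(-3p^2 + 6p + 4), 6(q - 2)).
At (-2, 0): H = diag(-160, -12).
Both eigenvalues are negative, so H is negative definite: a local maximum.

local maximum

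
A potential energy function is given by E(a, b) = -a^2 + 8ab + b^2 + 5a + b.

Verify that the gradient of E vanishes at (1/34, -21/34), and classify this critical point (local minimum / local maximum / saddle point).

∇E = (-2a + 8b + 5, 8a + 2b + 1); substituting (1/34, -21/34) gives ∇E = (0, 0), so (1/34, -21/34) is indeed a critical point.
The Hessian of E is constant: H = [[-2, 8], [8, 2]].
det(H) = (-2)·2 − 8² = -68.
Since det(H) < 0, H is indefinite and the critical point is a saddle point.

saddle point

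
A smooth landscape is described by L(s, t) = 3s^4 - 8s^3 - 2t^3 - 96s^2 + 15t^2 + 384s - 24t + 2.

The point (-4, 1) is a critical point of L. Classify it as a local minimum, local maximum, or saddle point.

local minimum

The mixed partial ∂²L/∂s∂t is 0, so the Hessian at any point is diag(L_ss, L_tt) = diag(12(3s^2 - 4s - 16), 6(-2t + 5)).
At (-4, 1): H = diag(576, 18).
Both eigenvalues are positive, so H is positive definite: a local minimum.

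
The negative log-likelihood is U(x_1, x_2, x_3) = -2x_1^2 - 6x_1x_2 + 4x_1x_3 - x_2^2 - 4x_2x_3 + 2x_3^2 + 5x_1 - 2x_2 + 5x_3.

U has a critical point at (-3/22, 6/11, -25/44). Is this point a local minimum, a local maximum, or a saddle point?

saddle point

The Hessian is constant: H = [[-4, -6, 4], [-6, -2, -4], [4, -4, 4]].
Leading principal minors: Δ₁ = -4, Δ₂ = -28, Δ₃ = 176.
The minors fit neither the all-positive nor the alternating-sign pattern, so H is indefinite: a saddle point.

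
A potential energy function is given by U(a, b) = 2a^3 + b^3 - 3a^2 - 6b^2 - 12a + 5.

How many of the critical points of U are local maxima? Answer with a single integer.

1

U separates as a function of a plus a function of b, so ∇U=0 decouples.
∂U/∂a = 6(a - 2)(a + 1) = 0 at a ∈ {-1, 2}; ∂U/∂b = 3b(b - 4) = 0 at b ∈ {0, 4}.
The Hessian is diagonal: diag(U_aa, U_bb). Second derivatives: U_aa(-1)=-18, U_aa(2)=18; U_bb(0)=-12, U_bb(4)=12.
Local maxima occur where both diagonal entries negative: (-1, 0). Count: 1.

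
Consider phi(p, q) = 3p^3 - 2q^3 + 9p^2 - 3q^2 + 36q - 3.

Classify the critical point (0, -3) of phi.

The mixed partial ∂²phi/∂p∂q is 0, so the Hessian at any point is diag(phi_pp, phi_qq) = diag(18(p + 1), -6(2q + 1)).
At (0, -3): H = diag(18, 30).
Both eigenvalues are positive, so H is positive definite: a local minimum.

local minimum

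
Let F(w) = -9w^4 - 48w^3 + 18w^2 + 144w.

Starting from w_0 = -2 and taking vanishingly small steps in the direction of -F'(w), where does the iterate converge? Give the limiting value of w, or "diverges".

-1

F'(w) = -36(w - 1)(w + 1)(w + 4), so F'(-2) = -216.
Gradient descent moves in the -F' direction, i.e. w is increasing.
The nearest critical point in that direction is w = -1, where F'' = 216 > 0 (a local minimum). The iterate converges there.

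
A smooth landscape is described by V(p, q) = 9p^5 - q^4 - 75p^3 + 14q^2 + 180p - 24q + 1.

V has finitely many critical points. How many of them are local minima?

2

V separates as a function of p plus a function of q, so ∇V=0 decouples.
∂V/∂p = 45(p - 2)(p - 1)(p + 1)(p + 2) = 0 at p ∈ {-2, -1, 1, 2}; ∂V/∂q = -4(q - 2)(q - 1)(q + 3) = 0 at q ∈ {-3, 1, 2}.
The Hessian is diagonal: diag(V_pp, V_qq). Second derivatives: V_pp(-2)=-540, V_pp(-1)=270, V_pp(1)=-270, V_pp(2)=540; V_qq(-3)=-80, V_qq(1)=16, V_qq(2)=-20.
Local minima occur where both diagonal entries positive: (-1, 1), (2, 1). Count: 2.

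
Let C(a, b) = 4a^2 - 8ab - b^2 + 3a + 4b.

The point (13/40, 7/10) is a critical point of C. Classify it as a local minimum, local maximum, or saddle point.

saddle point

The Hessian of C is constant: H = [[8, -8], [-8, -2]].
det(H) = 8·(-2) − (-8)² = -80.
Since det(H) < 0, H is indefinite and the critical point is a saddle point.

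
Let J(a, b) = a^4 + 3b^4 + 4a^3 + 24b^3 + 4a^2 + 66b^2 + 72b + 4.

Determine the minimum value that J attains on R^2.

J(a,b) separates as P(a) + Q(b) + 4, so its minimum is min P + min Q + 4.
P'(a) = 4a(a + 1)(a + 2) vanishes at a ∈ {-2, -1, 0}; Q'(b) = 12(b + 1)(b + 2)(b + 3) vanishes at b ∈ {-3, -2, -1}.
Local minima of P (where P''>0): P(-2)=0, P(0)=0. Local minima of Q: Q(-3)=-27, Q(-1)=-27.
So the global minimum of J is P(-2) + Q(-3) + 4 = 0 − 27 + 4 = -23, attained at (-2, -3).

-23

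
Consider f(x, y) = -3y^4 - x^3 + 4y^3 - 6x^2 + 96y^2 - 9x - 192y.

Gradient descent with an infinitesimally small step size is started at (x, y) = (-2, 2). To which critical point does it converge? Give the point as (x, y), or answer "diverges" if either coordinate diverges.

(-3, 1)

f is separable, so gradient descent decouples: x follows -∂f/∂x, y follows -∂f/∂y.
∂f/∂x = -3(x + 1)(x + 3); at x=-2 this is 3, so x decreases.
∂f/∂y = -12(y - 4)(y - 1)(y + 4); at y=2 this is 144, so y decreases.
x converges to its nearest critical value -3 (a local min of the x-part); y converges to 1. The iterate converges to (-3, 1).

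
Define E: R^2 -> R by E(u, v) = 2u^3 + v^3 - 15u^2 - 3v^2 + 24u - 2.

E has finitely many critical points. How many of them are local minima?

1

E separates as a function of u plus a function of v, so ∇E=0 decouples.
∂E/∂u = 6(u - 4)(u - 1) = 0 at u ∈ {1, 4}; ∂E/∂v = 3v(v - 2) = 0 at v ∈ {0, 2}.
The Hessian is diagonal: diag(E_uu, E_vv). Second derivatives: E_uu(1)=-18, E_uu(4)=18; E_vv(0)=-6, E_vv(2)=6.
Local minima occur where both diagonal entries positive: (4, 2). Count: 1.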